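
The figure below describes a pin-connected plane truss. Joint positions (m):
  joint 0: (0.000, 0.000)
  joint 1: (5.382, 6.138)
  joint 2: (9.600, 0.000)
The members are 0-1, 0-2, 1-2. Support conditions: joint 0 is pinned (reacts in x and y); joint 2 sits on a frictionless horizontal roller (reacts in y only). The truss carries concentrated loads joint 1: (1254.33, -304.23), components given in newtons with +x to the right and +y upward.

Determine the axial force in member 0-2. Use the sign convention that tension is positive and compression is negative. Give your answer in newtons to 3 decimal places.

N=3 nodes, M=3 members, R=3 reactions → 2N=6, M+R=6
member 0 (0-1): L=8.1634, (cx,cy)=(0.6593,0.7519)
member 1 (0-2): L=9.6000, (cx,cy)=(1.0000,0.0000)
member 2 (1-2): L=7.4476, (cx,cy)=(0.5664,-0.8242)
solve A·x = −loads:
  F[0-1] = +888.8444 N (tension)
  F[0-2] = +668.3284 N (tension)
  F[1-2] = -1180.0462 N (compression)
  Rx@0 = -1254.3300 N
  Ry@0 = -668.3162 N
  Ry@2 = +972.5462 N

668.328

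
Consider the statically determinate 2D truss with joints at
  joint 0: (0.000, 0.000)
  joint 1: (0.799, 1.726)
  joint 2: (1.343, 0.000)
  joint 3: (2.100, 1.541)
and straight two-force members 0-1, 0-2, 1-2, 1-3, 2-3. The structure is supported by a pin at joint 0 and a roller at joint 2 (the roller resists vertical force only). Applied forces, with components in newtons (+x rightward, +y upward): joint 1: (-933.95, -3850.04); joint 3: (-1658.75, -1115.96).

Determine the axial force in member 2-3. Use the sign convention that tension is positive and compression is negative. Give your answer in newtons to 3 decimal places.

N=4 nodes, M=5 members, R=3 reactions → 2N=8, M+R=8
member 0 (0-1): L=1.9020, (cx,cy)=(0.4201,0.9075)
member 1 (0-2): L=1.3430, (cx,cy)=(1.0000,0.0000)
member 2 (1-2): L=1.8097, (cx,cy)=(0.3006,-0.9537)
member 3 (1-3): L=1.3141, (cx,cy)=(0.9900,-0.1408)
member 4 (2-3): L=1.7169, (cx,cy)=(0.4409,0.8976)
solve A·x = −loads:
  F[0-1] = -4445.3583 N (compression)
  F[0-2] = -725.2428 N (compression)
  F[1-2] = +347.7312 N (tension)
  F[1-3] = -1048.4783 N (compression)
  F[2-3] = -1407.7952 N (compression)
  Rx@0 = +2592.7000 N
  Ry@0 = +4034.0815 N
  Ry@2 = +931.9185 N

-1407.795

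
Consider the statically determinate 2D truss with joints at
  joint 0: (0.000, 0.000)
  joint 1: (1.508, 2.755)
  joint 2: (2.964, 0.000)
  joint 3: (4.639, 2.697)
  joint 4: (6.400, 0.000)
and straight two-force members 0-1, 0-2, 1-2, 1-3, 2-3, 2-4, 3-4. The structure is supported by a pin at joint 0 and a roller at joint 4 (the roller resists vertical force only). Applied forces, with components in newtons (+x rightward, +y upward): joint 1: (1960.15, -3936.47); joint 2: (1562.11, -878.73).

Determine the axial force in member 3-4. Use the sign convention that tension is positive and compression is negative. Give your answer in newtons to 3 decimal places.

-2601.504

N=5 nodes, M=7 members, R=3 reactions → 2N=10, M+R=10
member 0 (0-1): L=3.1407, (cx,cy)=(0.4801,0.8772)
member 1 (0-2): L=2.9640, (cx,cy)=(1.0000,0.0000)
member 2 (1-2): L=3.1161, (cx,cy)=(0.4673,-0.8841)
member 3 (1-3): L=3.1315, (cx,cy)=(0.9998,-0.0185)
member 4 (2-3): L=3.1748, (cx,cy)=(0.5276,0.8495)
member 5 (2-4): L=3.4360, (cx,cy)=(1.0000,0.0000)
member 6 (3-4): L=3.2210, (cx,cy)=(0.5467,-0.8373)
solve A·x = −loads:
  F[0-1] = -3006.1076 N (compression)
  F[0-2] = +4965.6290 N (tension)
  F[1-2] = -1412.3851 N (compression)
  F[1-3] = -2744.0477 N (compression)
  F[2-3] = +2504.3616 N (tension)
  F[2-4] = +1422.3003 N (tension)
  F[3-4] = -2601.5042 N (compression)
  Rx@0 = -3522.2600 N
  Ry@0 = +2636.9241 N
  Ry@4 = +2178.2759 N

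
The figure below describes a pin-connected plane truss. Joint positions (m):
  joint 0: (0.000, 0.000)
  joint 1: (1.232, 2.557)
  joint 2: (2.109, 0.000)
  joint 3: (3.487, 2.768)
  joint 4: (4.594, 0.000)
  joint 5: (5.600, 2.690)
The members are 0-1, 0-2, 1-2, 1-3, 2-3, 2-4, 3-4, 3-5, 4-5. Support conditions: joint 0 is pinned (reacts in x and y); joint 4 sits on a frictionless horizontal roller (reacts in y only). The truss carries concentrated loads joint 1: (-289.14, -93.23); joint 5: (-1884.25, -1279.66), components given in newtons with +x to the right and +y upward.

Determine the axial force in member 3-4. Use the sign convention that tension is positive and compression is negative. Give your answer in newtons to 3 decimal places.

1088.002

N=6 nodes, M=9 members, R=3 reactions → 2N=12, M+R=12
member 0 (0-1): L=2.8383, (cx,cy)=(0.4341,0.9009)
member 1 (0-2): L=2.1090, (cx,cy)=(1.0000,0.0000)
member 2 (1-2): L=2.7032, (cx,cy)=(0.3244,-0.9459)
member 3 (1-3): L=2.2649, (cx,cy)=(0.9957,0.0932)
member 4 (2-3): L=3.0920, (cx,cy)=(0.4457,0.8952)
member 5 (2-4): L=2.4850, (cx,cy)=(1.0000,0.0000)
member 6 (3-4): L=2.9812, (cx,cy)=(0.3713,-0.9285)
member 7 (3-5): L=2.1144, (cx,cy)=(0.9993,-0.0369)
member 8 (4-5): L=2.8720, (cx,cy)=(0.3503,0.9366)
solve A·x = −loads:
  F[0-1] = -1168.0258 N (compression)
  F[0-2] = -1666.3976 N (compression)
  F[1-2] = +961.4601 N (tension)
  F[1-3] = -532.0915 N (compression)
  F[2-3] = -1015.9215 N (compression)
  F[2-4] = -901.7166 N (compression)
  F[3-4] = +1088.0018 N (tension)
  F[3-5] = -1387.4886 N (compression)
  F[4-5] = -1420.8642 N (compression)
  Rx@0 = +2173.3900 N
  Ry@0 = +1052.2562 N
  Ry@4 = +320.6338 N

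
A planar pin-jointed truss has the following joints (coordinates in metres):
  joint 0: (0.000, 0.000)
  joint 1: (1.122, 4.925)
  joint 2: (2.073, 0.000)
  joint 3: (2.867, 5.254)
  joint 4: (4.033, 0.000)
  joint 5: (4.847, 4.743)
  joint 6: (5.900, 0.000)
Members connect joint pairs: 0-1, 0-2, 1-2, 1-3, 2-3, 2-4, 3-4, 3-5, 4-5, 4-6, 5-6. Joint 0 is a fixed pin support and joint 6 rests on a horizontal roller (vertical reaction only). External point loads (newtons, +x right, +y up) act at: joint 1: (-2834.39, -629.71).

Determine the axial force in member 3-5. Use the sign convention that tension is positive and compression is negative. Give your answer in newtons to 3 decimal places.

874.436

N=7 nodes, M=11 members, R=3 reactions → 2N=14, M+R=14
member 0 (0-1): L=5.0512, (cx,cy)=(0.2221,0.9750)
member 1 (0-2): L=2.0730, (cx,cy)=(1.0000,0.0000)
member 2 (1-2): L=5.0160, (cx,cy)=(0.1896,-0.9819)
member 3 (1-3): L=1.7757, (cx,cy)=(0.9827,0.1853)
member 4 (2-3): L=5.3137, (cx,cy)=(0.1494,0.9888)
member 5 (2-4): L=1.9600, (cx,cy)=(1.0000,0.0000)
member 6 (3-4): L=5.3818, (cx,cy)=(0.2167,-0.9762)
member 7 (3-5): L=2.0449, (cx,cy)=(0.9683,-0.2499)
member 8 (4-5): L=4.8123, (cx,cy)=(0.1691,0.9856)
member 9 (4-6): L=1.8670, (cx,cy)=(1.0000,0.0000)
member 10 (5-6): L=4.8585, (cx,cy)=(0.2167,-0.9762)
solve A·x = −loads:
  F[0-1] = -2949.6414 N (compression)
  F[0-2] = -2179.1982 N (compression)
  F[1-2] = +2611.1288 N (tension)
  F[1-3] = +1713.8150 N (tension)
  F[2-3] = -2592.8802 N (compression)
  F[2-4] = -1296.6989 N (compression)
  F[3-4] = +2077.0621 N (tension)
  F[3-5] = +874.4358 N (tension)
  F[4-5] = -2057.3737 N (compression)
  F[4-6] = -498.6916 N (compression)
  F[5-6] = +2300.9352 N (tension)
  Rx@0 = +2834.3900 N
  Ry@0 = +2875.9534 N
  Ry@6 = -2246.2434 N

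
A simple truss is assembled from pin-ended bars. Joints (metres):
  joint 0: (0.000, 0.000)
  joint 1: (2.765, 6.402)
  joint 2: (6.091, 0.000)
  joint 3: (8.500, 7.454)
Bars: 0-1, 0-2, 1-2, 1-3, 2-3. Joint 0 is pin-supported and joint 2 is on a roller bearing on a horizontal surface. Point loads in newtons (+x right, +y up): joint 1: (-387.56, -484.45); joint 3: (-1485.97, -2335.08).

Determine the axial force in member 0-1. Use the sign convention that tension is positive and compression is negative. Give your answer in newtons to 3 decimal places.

N=4 nodes, M=5 members, R=3 reactions → 2N=8, M+R=8
member 0 (0-1): L=6.9736, (cx,cy)=(0.3965,0.9180)
member 1 (0-2): L=6.0910, (cx,cy)=(1.0000,0.0000)
member 2 (1-2): L=7.2144, (cx,cy)=(0.4610,-0.8874)
member 3 (1-3): L=5.8307, (cx,cy)=(0.9836,0.1804)
member 4 (2-3): L=7.8336, (cx,cy)=(0.3075,0.9515)
solve A·x = −loads:
  F[0-1] = -1706.7354 N (compression)
  F[0-2] = -1196.8155 N (compression)
  F[1-2] = +1059.0533 N (tension)
  F[1-3] = -790.3713 N (compression)
  F[2-3] = -2304.1330 N (compression)
  Rx@0 = +1873.5300 N
  Ry@0 = +1566.8449 N
  Ry@2 = +1252.6851 N

-1706.735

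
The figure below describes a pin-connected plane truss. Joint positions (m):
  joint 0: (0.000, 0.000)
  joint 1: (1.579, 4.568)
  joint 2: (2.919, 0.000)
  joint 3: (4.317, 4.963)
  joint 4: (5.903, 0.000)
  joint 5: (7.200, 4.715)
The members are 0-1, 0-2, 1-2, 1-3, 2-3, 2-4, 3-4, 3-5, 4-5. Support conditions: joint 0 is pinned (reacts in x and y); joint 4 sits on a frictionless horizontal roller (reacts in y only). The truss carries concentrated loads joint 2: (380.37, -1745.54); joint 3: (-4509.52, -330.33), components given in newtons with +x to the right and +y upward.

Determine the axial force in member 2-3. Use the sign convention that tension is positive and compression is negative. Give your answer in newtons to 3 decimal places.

-2696.808

N=6 nodes, M=9 members, R=3 reactions → 2N=12, M+R=12
member 0 (0-1): L=4.8332, (cx,cy)=(0.3267,0.9451)
member 1 (0-2): L=2.9190, (cx,cy)=(1.0000,0.0000)
member 2 (1-2): L=4.7605, (cx,cy)=(0.2815,-0.9596)
member 3 (1-3): L=2.7663, (cx,cy)=(0.9898,0.1428)
member 4 (2-3): L=5.1561, (cx,cy)=(0.2711,0.9625)
member 5 (2-4): L=2.9840, (cx,cy)=(1.0000,0.0000)
member 6 (3-4): L=5.2103, (cx,cy)=(0.3044,-0.9525)
member 7 (3-5): L=2.8936, (cx,cy)=(0.9963,-0.0857)
member 8 (4-5): L=4.8901, (cx,cy)=(0.2652,0.9642)
solve A·x = −loads:
  F[0-1] = -5039.0512 N (compression)
  F[0-2] = -2482.9002 N (compression)
  F[1-2] = +4524.2646 N (tension)
  F[1-3] = -2949.9848 N (compression)
  F[2-3] = -2696.8077 N (compression)
  F[2-4] = -858.5688 N (compression)
  F[3-4] = +2820.5317 N (tension)
  F[3-5] = +0.0000 N (tension)
  F[4-5] = -0.0000 N (compression)
  Rx@0 = +4129.1500 N
  Ry@0 = +4762.5517 N
  Ry@4 = -2686.6817 N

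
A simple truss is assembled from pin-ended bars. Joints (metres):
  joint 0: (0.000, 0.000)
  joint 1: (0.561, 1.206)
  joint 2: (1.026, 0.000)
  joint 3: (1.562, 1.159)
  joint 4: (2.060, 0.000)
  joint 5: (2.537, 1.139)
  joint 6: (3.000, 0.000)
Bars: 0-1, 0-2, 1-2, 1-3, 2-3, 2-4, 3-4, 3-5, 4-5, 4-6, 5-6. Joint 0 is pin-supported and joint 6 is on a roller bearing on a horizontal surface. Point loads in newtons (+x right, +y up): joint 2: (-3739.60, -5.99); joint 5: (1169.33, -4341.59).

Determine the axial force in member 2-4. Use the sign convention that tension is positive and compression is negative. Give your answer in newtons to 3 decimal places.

1476.585

N=7 nodes, M=11 members, R=3 reactions → 2N=14, M+R=14
member 0 (0-1): L=1.3301, (cx,cy)=(0.4218,0.9067)
member 1 (0-2): L=1.0260, (cx,cy)=(1.0000,0.0000)
member 2 (1-2): L=1.2925, (cx,cy)=(0.3598,-0.9330)
member 3 (1-3): L=1.0021, (cx,cy)=(0.9989,-0.0469)
member 4 (2-3): L=1.2769, (cx,cy)=(0.4198,0.9076)
member 5 (2-4): L=1.0340, (cx,cy)=(1.0000,0.0000)
member 6 (3-4): L=1.2615, (cx,cy)=(0.3948,-0.9188)
member 7 (3-5): L=0.9752, (cx,cy)=(0.9998,-0.0205)
member 8 (4-5): L=1.2348, (cx,cy)=(0.3863,0.9224)
member 9 (4-6): L=0.9400, (cx,cy)=(1.0000,0.0000)
member 10 (5-6): L=1.2295, (cx,cy)=(0.3766,-0.9264)
solve A·x = −loads:
  F[0-1] = -253.7086 N (compression)
  F[0-2] = -2463.2623 N (compression)
  F[1-2] = +256.5748 N (tension)
  F[1-3] = -199.5317 N (compression)
  F[2-3] = -257.1577 N (compression)
  F[2-4] = +1476.5849 N (tension)
  F[3-4] = +252.9441 N (tension)
  F[3-5] = -407.1979 N (compression)
  F[4-5] = -251.9555 N (compression)
  F[4-6] = +1673.7682 N (tension)
  F[5-6] = -4444.7332 N (compression)
  Rx@0 = +2570.2700 N
  Ry@0 = +230.0379 N
  Ry@6 = +4117.5421 N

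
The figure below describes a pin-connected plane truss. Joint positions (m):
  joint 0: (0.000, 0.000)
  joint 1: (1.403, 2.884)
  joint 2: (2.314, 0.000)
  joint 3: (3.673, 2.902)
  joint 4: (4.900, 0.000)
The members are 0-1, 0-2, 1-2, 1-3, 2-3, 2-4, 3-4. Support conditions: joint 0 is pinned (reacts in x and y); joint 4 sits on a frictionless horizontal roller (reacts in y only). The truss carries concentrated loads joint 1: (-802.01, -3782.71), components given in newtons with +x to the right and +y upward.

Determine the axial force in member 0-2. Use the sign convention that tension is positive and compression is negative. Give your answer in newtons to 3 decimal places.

N=5 nodes, M=7 members, R=3 reactions → 2N=10, M+R=10
member 0 (0-1): L=3.2072, (cx,cy)=(0.4375,0.8992)
member 1 (0-2): L=2.3140, (cx,cy)=(1.0000,0.0000)
member 2 (1-2): L=3.0245, (cx,cy)=(0.3012,-0.9536)
member 3 (1-3): L=2.2701, (cx,cy)=(1.0000,0.0079)
member 4 (2-3): L=3.2044, (cx,cy)=(0.4241,0.9056)
member 5 (2-4): L=2.5860, (cx,cy)=(1.0000,0.0000)
member 6 (3-4): L=3.1507, (cx,cy)=(0.3894,-0.9211)
solve A·x = −loads:
  F[0-1] = -3527.0513 N (compression)
  F[0-2] = +740.9300 N (tension)
  F[1-2] = -645.3557 N (compression)
  F[1-3] = -546.5593 N (compression)
  F[2-3] = +679.5194 N (tension)
  F[2-4] = +258.3592 N (tension)
  F[3-4] = -663.4242 N (compression)
  Rx@0 = +802.0100 N
  Ry@0 = +3171.6599 N
  Ry@4 = +611.0501 N

740.930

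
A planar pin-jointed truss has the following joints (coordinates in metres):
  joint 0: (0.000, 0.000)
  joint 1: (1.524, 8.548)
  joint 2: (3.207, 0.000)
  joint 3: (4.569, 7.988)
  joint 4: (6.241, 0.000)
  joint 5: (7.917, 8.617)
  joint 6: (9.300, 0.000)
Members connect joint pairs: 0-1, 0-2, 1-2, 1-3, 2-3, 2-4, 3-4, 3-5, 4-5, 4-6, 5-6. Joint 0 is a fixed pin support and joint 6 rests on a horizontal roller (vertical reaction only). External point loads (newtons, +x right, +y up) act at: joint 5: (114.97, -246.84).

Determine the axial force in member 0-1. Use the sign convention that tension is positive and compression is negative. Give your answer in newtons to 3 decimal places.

N=7 nodes, M=11 members, R=3 reactions → 2N=14, M+R=14
member 0 (0-1): L=8.6828, (cx,cy)=(0.1755,0.9845)
member 1 (0-2): L=3.2070, (cx,cy)=(1.0000,0.0000)
member 2 (1-2): L=8.7121, (cx,cy)=(0.1932,-0.9812)
member 3 (1-3): L=3.0961, (cx,cy)=(0.9835,-0.1809)
member 4 (2-3): L=8.1033, (cx,cy)=(0.1681,0.9858)
member 5 (2-4): L=3.0340, (cx,cy)=(1.0000,0.0000)
member 6 (3-4): L=8.1611, (cx,cy)=(0.2049,-0.9788)
member 7 (3-5): L=3.4066, (cx,cy)=(0.9828,0.1846)
member 8 (4-5): L=8.7785, (cx,cy)=(0.1909,0.9816)
member 9 (4-6): L=3.0590, (cx,cy)=(1.0000,0.0000)
member 10 (5-6): L=8.7273, (cx,cy)=(0.1585,-0.9874)
solve A·x = −loads:
  F[0-1] = +70.9200 N (tension)
  F[0-2] = +102.5222 N (tension)
  F[1-2] = -76.2537 N (compression)
  F[1-3] = +27.6343 N (tension)
  F[2-3] = +75.8971 N (tension)
  F[2-4] = +75.0347 N (tension)
  F[3-4] = -61.2578 N (compression)
  F[3-5] = +53.4037 N (tension)
  F[4-5] = +61.0820 N (tension)
  F[4-6] = +50.8227 N (tension)
  F[5-6] = -320.7115 N (compression)
  Rx@0 = -114.9700 N
  Ry@0 = -69.8190 N
  Ry@6 = +316.6590 N

70.920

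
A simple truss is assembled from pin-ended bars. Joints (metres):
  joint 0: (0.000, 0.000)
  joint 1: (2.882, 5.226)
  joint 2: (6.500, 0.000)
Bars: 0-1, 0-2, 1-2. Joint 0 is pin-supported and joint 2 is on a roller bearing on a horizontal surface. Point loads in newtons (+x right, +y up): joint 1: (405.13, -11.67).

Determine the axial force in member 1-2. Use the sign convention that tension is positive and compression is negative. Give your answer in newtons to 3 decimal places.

N=3 nodes, M=3 members, R=3 reactions → 2N=6, M+R=6
member 0 (0-1): L=5.9680, (cx,cy)=(0.4829,0.8757)
member 1 (0-2): L=6.5000, (cx,cy)=(1.0000,0.0000)
member 2 (1-2): L=6.3562, (cx,cy)=(0.5692,-0.8222)
solve A·x = −loads:
  F[0-1] = +364.5536 N (tension)
  F[0-2] = +229.0838 N (tension)
  F[1-2] = -402.4592 N (compression)
  Rx@0 = -405.1300 N
  Ry@0 = -319.2288 N
  Ry@2 = +330.8988 N

-402.459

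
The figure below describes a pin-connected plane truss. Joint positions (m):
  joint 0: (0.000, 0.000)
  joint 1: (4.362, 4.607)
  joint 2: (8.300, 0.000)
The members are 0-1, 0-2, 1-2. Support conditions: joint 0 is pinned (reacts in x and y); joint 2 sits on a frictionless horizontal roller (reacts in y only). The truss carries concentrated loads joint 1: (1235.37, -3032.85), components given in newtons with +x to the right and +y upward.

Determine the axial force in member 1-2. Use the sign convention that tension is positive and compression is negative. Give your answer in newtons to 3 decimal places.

N=3 nodes, M=3 members, R=3 reactions → 2N=6, M+R=6
member 0 (0-1): L=6.3444, (cx,cy)=(0.6875,0.7262)
member 1 (0-2): L=8.3000, (cx,cy)=(1.0000,0.0000)
member 2 (1-2): L=6.0607, (cx,cy)=(0.6498,-0.7601)
solve A·x = −loads:
  F[0-1] = -1037.3244 N (compression)
  F[0-2] = +1948.5666 N (tension)
  F[1-2] = -2998.9109 N (compression)
  Rx@0 = -1235.3700 N
  Ry@0 = +753.2547 N
  Ry@2 = +2279.5953 N

-2998.911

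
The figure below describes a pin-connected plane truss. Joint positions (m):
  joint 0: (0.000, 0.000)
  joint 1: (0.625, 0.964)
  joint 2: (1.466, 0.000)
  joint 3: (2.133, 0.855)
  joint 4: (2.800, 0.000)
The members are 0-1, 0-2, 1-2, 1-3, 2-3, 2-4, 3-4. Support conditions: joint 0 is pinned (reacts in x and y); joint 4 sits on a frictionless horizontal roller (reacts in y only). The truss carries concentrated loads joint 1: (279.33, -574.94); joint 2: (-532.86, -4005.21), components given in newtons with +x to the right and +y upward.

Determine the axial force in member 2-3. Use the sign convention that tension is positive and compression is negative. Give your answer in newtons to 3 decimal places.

N=5 nodes, M=7 members, R=3 reactions → 2N=10, M+R=10
member 0 (0-1): L=1.1489, (cx,cy)=(0.5440,0.8391)
member 1 (0-2): L=1.4660, (cx,cy)=(1.0000,0.0000)
member 2 (1-2): L=1.2793, (cx,cy)=(0.6574,-0.7535)
member 3 (1-3): L=1.5119, (cx,cy)=(0.9974,-0.0721)
member 4 (2-3): L=1.0844, (cx,cy)=(0.6151,0.7885)
member 5 (2-4): L=1.3340, (cx,cy)=(1.0000,0.0000)
member 6 (3-4): L=1.0844, (cx,cy)=(0.6151,-0.7885)
solve A·x = −loads:
  F[0-1] = -2691.7981 N (compression)
  F[0-2] = +1210.8322 N (tension)
  F[1-2] = +2563.2570 N (tension)
  F[1-3] = -3437.7152 N (compression)
  F[2-3] = +2630.0491 N (tension)
  F[2-4] = +1811.0553 N (tension)
  F[3-4] = -2944.3786 N (compression)
  Rx@0 = +253.5300 N
  Ry@0 = +2258.6323 N
  Ry@4 = +2321.5177 N

2630.049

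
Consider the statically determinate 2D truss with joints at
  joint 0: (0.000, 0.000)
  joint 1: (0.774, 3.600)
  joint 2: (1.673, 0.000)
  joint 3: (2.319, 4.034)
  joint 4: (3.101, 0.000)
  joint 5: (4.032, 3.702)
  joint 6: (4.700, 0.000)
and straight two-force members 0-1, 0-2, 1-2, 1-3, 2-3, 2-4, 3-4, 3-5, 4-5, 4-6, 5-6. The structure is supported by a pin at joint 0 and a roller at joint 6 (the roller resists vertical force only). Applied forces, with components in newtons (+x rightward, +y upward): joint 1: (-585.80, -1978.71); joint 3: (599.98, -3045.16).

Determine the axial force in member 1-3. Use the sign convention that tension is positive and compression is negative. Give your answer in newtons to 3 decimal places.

-363.309

N=7 nodes, M=11 members, R=3 reactions → 2N=14, M+R=14
member 0 (0-1): L=3.6823, (cx,cy)=(0.2102,0.9777)
member 1 (0-2): L=1.6730, (cx,cy)=(1.0000,0.0000)
member 2 (1-2): L=3.7106, (cx,cy)=(0.2423,-0.9702)
member 3 (1-3): L=1.6048, (cx,cy)=(0.9627,0.2704)
member 4 (2-3): L=4.0854, (cx,cy)=(0.1581,0.9874)
member 5 (2-4): L=1.4280, (cx,cy)=(1.0000,0.0000)
member 6 (3-4): L=4.1091, (cx,cy)=(0.1903,-0.9817)
member 7 (3-5): L=1.7449, (cx,cy)=(0.9817,-0.1903)
member 8 (4-5): L=3.8173, (cx,cy)=(0.2439,0.9698)
member 9 (4-6): L=1.5990, (cx,cy)=(1.0000,0.0000)
member 10 (5-6): L=3.7618, (cx,cy)=(0.1776,-0.9841)
solve A·x = −loads:
  F[0-1] = -3200.7637 N (compression)
  F[0-2] = +686.9700 N (tension)
  F[1-2] = +1084.6079 N (tension)
  F[1-3] = -363.3088 N (compression)
  F[2-3] = -1065.7003 N (compression)
  F[2-4] = +1118.2639 N (tension)
  F[3-4] = -1775.8366 N (compression)
  F[3-5] = -794.8257 N (compression)
  F[4-5] = +1797.6666 N (tension)
  F[4-6] = +341.8699 N (tension)
  F[5-6] = -1925.2112 N (compression)
  Rx@0 = -14.1800 N
  Ry@0 = +3129.2558 N
  Ry@6 = +1894.6142 N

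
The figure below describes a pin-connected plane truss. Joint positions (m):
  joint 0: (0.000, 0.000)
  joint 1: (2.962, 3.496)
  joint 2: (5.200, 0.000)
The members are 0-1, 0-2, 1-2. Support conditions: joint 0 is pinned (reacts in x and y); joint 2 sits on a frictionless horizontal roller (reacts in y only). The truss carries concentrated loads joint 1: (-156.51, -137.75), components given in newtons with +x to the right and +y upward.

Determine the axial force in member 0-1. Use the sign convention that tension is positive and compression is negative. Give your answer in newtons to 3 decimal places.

-215.615

N=3 nodes, M=3 members, R=3 reactions → 2N=6, M+R=6
member 0 (0-1): L=4.5821, (cx,cy)=(0.6464,0.7630)
member 1 (0-2): L=5.2000, (cx,cy)=(1.0000,0.0000)
member 2 (1-2): L=4.1510, (cx,cy)=(0.5391,-0.8422)
solve A·x = −loads:
  F[0-1] = -215.6151 N (compression)
  F[0-2] = -17.1296 N (compression)
  F[1-2] = +31.7716 N (tension)
  Rx@0 = +156.5100 N
  Ry@0 = +164.5084 N
  Ry@2 = -26.7584 N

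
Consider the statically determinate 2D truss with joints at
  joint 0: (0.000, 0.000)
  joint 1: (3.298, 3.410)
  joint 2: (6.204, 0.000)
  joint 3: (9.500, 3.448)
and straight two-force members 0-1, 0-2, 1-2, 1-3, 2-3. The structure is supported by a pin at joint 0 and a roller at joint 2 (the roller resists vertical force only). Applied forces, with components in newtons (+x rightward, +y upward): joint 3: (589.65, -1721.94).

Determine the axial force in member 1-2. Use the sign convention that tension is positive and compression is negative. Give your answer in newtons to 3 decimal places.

-1614.408

N=4 nodes, M=5 members, R=3 reactions → 2N=8, M+R=8
member 0 (0-1): L=4.7439, (cx,cy)=(0.6952,0.7188)
member 1 (0-2): L=6.2040, (cx,cy)=(1.0000,0.0000)
member 2 (1-2): L=4.4803, (cx,cy)=(0.6486,-0.7611)
member 3 (1-3): L=6.2021, (cx,cy)=(1.0000,0.0061)
member 4 (2-3): L=4.7699, (cx,cy)=(0.6910,0.7229)
solve A·x = −loads:
  F[0-1] = +1728.5799 N (tension)
  F[0-2] = -612.0652 N (compression)
  F[1-2] = -1614.4083 N (compression)
  F[1-3] = +2248.8944 N (tension)
  F[2-3] = -2401.1814 N (compression)
  Rx@0 = -589.6500 N
  Ry@0 = -1242.5254 N
  Ry@2 = +2964.4654 N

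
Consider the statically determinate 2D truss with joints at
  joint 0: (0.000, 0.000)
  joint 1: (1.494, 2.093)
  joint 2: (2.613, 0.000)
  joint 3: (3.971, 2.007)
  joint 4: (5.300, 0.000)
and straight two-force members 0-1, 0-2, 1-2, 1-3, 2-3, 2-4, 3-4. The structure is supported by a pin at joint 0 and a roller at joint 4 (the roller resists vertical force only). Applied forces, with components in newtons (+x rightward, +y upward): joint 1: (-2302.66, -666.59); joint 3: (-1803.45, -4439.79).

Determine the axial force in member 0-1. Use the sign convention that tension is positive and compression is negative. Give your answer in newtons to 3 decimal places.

N=5 nodes, M=7 members, R=3 reactions → 2N=10, M+R=10
member 0 (0-1): L=2.5715, (cx,cy)=(0.5810,0.8139)
member 1 (0-2): L=2.6130, (cx,cy)=(1.0000,0.0000)
member 2 (1-2): L=2.3734, (cx,cy)=(0.4715,-0.8819)
member 3 (1-3): L=2.4785, (cx,cy)=(0.9994,-0.0347)
member 4 (2-3): L=2.4233, (cx,cy)=(0.5604,0.8282)
member 5 (2-4): L=2.6870, (cx,cy)=(1.0000,0.0000)
member 6 (3-4): L=2.4071, (cx,cy)=(0.5521,-0.8338)
solve A·x = −loads:
  F[0-1] = -3912.2497 N (compression)
  F[0-2] = -1833.1686 N (compression)
  F[1-2] = +2907.6981 N (tension)
  F[1-3] = -1342.0245 N (compression)
  F[2-3] = -3096.0611 N (compression)
  F[2-4] = +1272.8020 N (tension)
  F[3-4] = -2305.3452 N (compression)
  Rx@0 = +4106.1100 N
  Ry@0 = +3184.2479 N
  Ry@4 = +1922.1321 N

-3912.250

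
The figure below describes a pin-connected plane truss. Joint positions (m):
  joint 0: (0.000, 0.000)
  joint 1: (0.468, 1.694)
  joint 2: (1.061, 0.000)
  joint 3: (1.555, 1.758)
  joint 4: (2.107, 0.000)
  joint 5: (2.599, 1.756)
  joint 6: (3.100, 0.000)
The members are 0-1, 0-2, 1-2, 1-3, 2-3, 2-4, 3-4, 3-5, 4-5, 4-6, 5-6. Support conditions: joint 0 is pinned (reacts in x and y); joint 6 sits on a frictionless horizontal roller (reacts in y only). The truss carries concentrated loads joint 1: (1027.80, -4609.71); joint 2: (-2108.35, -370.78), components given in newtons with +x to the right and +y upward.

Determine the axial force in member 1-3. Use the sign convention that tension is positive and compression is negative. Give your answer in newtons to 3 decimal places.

N=7 nodes, M=11 members, R=3 reactions → 2N=14, M+R=14
member 0 (0-1): L=1.7575, (cx,cy)=(0.2663,0.9639)
member 1 (0-2): L=1.0610, (cx,cy)=(1.0000,0.0000)
member 2 (1-2): L=1.7948, (cx,cy)=(0.3304,-0.9438)
member 3 (1-3): L=1.0889, (cx,cy)=(0.9983,0.0588)
member 4 (2-3): L=1.8261, (cx,cy)=(0.2705,0.9627)
member 5 (2-4): L=1.0460, (cx,cy)=(1.0000,0.0000)
member 6 (3-4): L=1.8426, (cx,cy)=(0.2996,-0.9541)
member 7 (3-5): L=1.0440, (cx,cy)=(1.0000,-0.0019)
member 8 (4-5): L=1.8236, (cx,cy)=(0.2698,0.9629)
member 9 (4-6): L=0.9930, (cx,cy)=(1.0000,0.0000)
member 10 (5-6): L=1.8261, (cx,cy)=(0.2744,-0.9616)
solve A·x = −loads:
  F[0-1] = -3730.7367 N (compression)
  F[0-2] = -87.0785 N (compression)
  F[1-2] = -1175.8512 N (compression)
  F[1-3] = -1635.5978 N (compression)
  F[2-3] = +1537.9412 N (tension)
  F[2-4] = +1216.7208 N (tension)
  F[3-4] = -1449.5360 N (compression)
  F[3-5] = -782.4810 N (compression)
  F[4-5] = +1436.2212 N (tension)
  F[4-6] = +394.9977 N (tension)
  F[5-6] = -1439.7086 N (compression)
  Rx@0 = +1080.5500 N
  Ry@0 = +3596.0271 N
  Ry@6 = +1384.4629 N

-1635.598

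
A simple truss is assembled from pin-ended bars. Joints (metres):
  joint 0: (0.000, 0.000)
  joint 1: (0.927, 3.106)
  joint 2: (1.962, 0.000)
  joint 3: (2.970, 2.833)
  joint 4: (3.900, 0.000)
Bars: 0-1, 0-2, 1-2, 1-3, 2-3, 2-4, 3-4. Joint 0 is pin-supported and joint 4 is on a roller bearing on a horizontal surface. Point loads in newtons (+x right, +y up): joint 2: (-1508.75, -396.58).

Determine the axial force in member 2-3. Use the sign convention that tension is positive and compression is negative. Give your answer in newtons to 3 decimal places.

193.284

N=5 nodes, M=7 members, R=3 reactions → 2N=10, M+R=10
member 0 (0-1): L=3.2414, (cx,cy)=(0.2860,0.9582)
member 1 (0-2): L=1.9620, (cx,cy)=(1.0000,0.0000)
member 2 (1-2): L=3.2739, (cx,cy)=(0.3161,-0.9487)
member 3 (1-3): L=2.0612, (cx,cy)=(0.9912,-0.1324)
member 4 (2-3): L=3.0070, (cx,cy)=(0.3352,0.9421)
member 5 (2-4): L=1.9380, (cx,cy)=(1.0000,0.0000)
member 6 (3-4): L=2.9817, (cx,cy)=(0.3119,-0.9501)
solve A·x = −loads:
  F[0-1] = -205.6596 N (compression)
  F[0-2] = -1449.9336 N (compression)
  F[1-2] = +226.0740 N (tension)
  F[1-3] = -131.4446 N (compression)
  F[2-3] = +193.2838 N (tension)
  F[2-4] = +65.4940 N (tension)
  F[3-4] = -209.9852 N (compression)
  Rx@0 = +1508.7500 N
  Ry@0 = +197.0698 N
  Ry@4 = +199.5102 N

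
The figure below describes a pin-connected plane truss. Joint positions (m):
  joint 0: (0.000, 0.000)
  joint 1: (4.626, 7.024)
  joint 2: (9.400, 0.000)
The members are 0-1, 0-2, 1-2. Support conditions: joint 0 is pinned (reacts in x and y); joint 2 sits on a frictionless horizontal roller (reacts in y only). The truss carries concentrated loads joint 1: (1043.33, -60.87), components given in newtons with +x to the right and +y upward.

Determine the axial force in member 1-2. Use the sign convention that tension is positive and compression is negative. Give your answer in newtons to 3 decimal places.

-978.857

N=3 nodes, M=3 members, R=3 reactions → 2N=6, M+R=6
member 0 (0-1): L=8.4105, (cx,cy)=(0.5500,0.8351)
member 1 (0-2): L=9.4000, (cx,cy)=(1.0000,0.0000)
member 2 (1-2): L=8.4928, (cx,cy)=(0.5621,-0.8271)
solve A·x = −loads:
  F[0-1] = +896.4860 N (tension)
  F[0-2] = +550.2385 N (tension)
  F[1-2] = -978.8575 N (compression)
  Rx@0 = -1043.3300 N
  Ry@0 = -748.6975 N
  Ry@2 = +809.5675 N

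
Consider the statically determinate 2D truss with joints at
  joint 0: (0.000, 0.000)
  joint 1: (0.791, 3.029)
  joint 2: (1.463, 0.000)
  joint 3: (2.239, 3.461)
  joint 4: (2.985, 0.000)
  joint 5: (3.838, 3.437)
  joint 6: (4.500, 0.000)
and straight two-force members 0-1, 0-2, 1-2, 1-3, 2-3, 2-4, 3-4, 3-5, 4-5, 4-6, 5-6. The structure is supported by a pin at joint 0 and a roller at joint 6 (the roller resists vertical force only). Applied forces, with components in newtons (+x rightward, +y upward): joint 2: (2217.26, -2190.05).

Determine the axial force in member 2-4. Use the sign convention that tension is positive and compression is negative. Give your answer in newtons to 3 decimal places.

N=7 nodes, M=11 members, R=3 reactions → 2N=14, M+R=14
member 0 (0-1): L=3.1306, (cx,cy)=(0.2527,0.9676)
member 1 (0-2): L=1.4630, (cx,cy)=(1.0000,0.0000)
member 2 (1-2): L=3.1026, (cx,cy)=(0.2166,-0.9763)
member 3 (1-3): L=1.5111, (cx,cy)=(0.9583,0.2859)
member 4 (2-3): L=3.5469, (cx,cy)=(0.2188,0.9758)
member 5 (2-4): L=1.5220, (cx,cy)=(1.0000,0.0000)
member 6 (3-4): L=3.5405, (cx,cy)=(0.2107,-0.9775)
member 7 (3-5): L=1.5992, (cx,cy)=(0.9999,-0.0150)
member 8 (4-5): L=3.5413, (cx,cy)=(0.2409,0.9706)
member 9 (4-6): L=1.5150, (cx,cy)=(1.0000,0.0000)
member 10 (5-6): L=3.5002, (cx,cy)=(0.1891,-0.9820)
solve A·x = −loads:
  F[0-1] = -1527.6070 N (compression)
  F[0-2] = +2603.2389 N (tension)
  F[1-2] = +1309.3591 N (tension)
  F[1-3] = -698.7355 N (compression)
  F[2-3] = +934.4083 N (tension)
  F[2-4] = +465.1412 N (tension)
  F[3-4] = -723.5607 N (compression)
  F[3-5] = -312.7182 N (compression)
  F[4-5] = +728.7742 N (tension)
  F[4-6] = +137.1400 N (tension)
  F[5-6] = -725.0966 N (compression)
  Rx@0 = -2217.2600 N
  Ry@0 = +1478.0404 N
  Ry@6 = +712.0096 N

465.141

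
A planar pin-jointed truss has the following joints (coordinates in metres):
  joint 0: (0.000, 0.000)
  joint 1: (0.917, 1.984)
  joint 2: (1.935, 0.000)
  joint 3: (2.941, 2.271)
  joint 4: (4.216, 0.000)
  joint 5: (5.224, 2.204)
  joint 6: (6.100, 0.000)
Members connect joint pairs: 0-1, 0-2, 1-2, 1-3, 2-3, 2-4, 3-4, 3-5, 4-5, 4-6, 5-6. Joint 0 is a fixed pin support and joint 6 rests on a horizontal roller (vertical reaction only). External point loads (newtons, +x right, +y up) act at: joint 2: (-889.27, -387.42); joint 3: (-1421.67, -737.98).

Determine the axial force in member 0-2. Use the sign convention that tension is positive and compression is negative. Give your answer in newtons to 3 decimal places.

-1767.404

N=7 nodes, M=11 members, R=3 reactions → 2N=14, M+R=14
member 0 (0-1): L=2.1857, (cx,cy)=(0.4196,0.9077)
member 1 (0-2): L=1.9350, (cx,cy)=(1.0000,0.0000)
member 2 (1-2): L=2.2299, (cx,cy)=(0.4565,-0.8897)
member 3 (1-3): L=2.0442, (cx,cy)=(0.9901,0.1404)
member 4 (2-3): L=2.4838, (cx,cy)=(0.4050,0.9143)
member 5 (2-4): L=2.2810, (cx,cy)=(1.0000,0.0000)
member 6 (3-4): L=2.6044, (cx,cy)=(0.4896,-0.8720)
member 7 (3-5): L=2.2840, (cx,cy)=(0.9996,-0.0293)
member 8 (4-5): L=2.4236, (cx,cy)=(0.4159,0.9094)
member 9 (4-6): L=1.8840, (cx,cy)=(1.0000,0.0000)
member 10 (5-6): L=2.3717, (cx,cy)=(0.3694,-0.9293)
solve A·x = −loads:
  F[0-1] = -1295.5183 N (compression)
  F[0-2] = -1767.4035 N (compression)
  F[1-2] = +1151.3568 N (tension)
  F[1-3] = -1079.8454 N (compression)
  F[2-3] = -696.6563 N (compression)
  F[2-4] = -70.3617 N (compression)
  F[3-4] = +56.5736 N (tension)
  F[3-5] = +42.6844 N (tension)
  F[4-5] = -54.2452 N (compression)
  F[4-6] = -20.1046 N (compression)
  F[5-6] = +54.4318 N (tension)
  Rx@0 = +2310.9400 N
  Ry@0 = +1175.9829 N
  Ry@6 = -50.5829 N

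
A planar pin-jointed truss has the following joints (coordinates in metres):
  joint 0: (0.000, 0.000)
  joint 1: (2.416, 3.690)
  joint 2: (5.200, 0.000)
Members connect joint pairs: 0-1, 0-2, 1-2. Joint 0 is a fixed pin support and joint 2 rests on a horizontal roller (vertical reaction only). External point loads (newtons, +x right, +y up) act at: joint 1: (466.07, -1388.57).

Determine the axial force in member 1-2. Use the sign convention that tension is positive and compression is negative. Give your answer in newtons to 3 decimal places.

N=3 nodes, M=3 members, R=3 reactions → 2N=6, M+R=6
member 0 (0-1): L=4.4106, (cx,cy)=(0.5478,0.8366)
member 1 (0-2): L=5.2000, (cx,cy)=(1.0000,0.0000)
member 2 (1-2): L=4.6224, (cx,cy)=(0.6023,-0.7983)
solve A·x = −loads:
  F[0-1] = -493.2773 N (compression)
  F[0-2] = +736.2748 N (tension)
  F[1-2] = -1222.4750 N (compression)
  Rx@0 = -466.0700 N
  Ry@0 = +412.6886 N
  Ry@2 = +975.8814 N

-1222.475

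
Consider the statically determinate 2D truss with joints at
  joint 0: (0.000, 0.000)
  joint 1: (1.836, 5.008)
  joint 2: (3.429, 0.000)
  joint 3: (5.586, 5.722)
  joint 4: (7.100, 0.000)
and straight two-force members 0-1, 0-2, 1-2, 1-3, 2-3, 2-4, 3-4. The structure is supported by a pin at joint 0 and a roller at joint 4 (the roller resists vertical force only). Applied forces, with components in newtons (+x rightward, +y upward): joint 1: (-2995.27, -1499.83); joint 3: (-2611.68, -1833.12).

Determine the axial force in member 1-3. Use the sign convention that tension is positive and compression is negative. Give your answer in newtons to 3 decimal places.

N=5 nodes, M=7 members, R=3 reactions → 2N=10, M+R=10
member 0 (0-1): L=5.3339, (cx,cy)=(0.3442,0.9389)
member 1 (0-2): L=3.4290, (cx,cy)=(1.0000,0.0000)
member 2 (1-2): L=5.2553, (cx,cy)=(0.3031,-0.9530)
member 3 (1-3): L=3.8174, (cx,cy)=(0.9824,0.1870)
member 4 (2-3): L=6.1151, (cx,cy)=(0.3527,0.9357)
member 5 (2-4): L=3.6710, (cx,cy)=(1.0000,0.0000)
member 6 (3-4): L=5.9189, (cx,cy)=(0.2558,-0.9667)
solve A·x = −loads:
  F[0-1] = -6092.7036 N (compression)
  F[0-2] = -3509.7770 N (compression)
  F[1-2] = +4345.2160 N (tension)
  F[1-3] = -426.5752 N (compression)
  F[2-3] = -4425.2168 N (compression)
  F[2-4] = -631.7004 N (compression)
  F[3-4] = +2469.6016 N (tension)
  Rx@0 = +5606.9500 N
  Ry@0 = +5720.3935 N
  Ry@4 = -2387.4435 N

-426.575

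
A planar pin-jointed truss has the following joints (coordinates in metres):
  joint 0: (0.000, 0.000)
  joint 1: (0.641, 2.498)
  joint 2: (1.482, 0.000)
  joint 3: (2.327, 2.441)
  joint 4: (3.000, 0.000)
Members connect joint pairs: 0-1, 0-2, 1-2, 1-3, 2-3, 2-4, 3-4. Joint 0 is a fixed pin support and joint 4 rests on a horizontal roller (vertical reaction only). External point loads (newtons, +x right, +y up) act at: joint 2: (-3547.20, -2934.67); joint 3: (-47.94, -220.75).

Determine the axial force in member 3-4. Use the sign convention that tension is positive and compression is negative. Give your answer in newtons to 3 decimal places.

-1640.972

N=5 nodes, M=7 members, R=3 reactions → 2N=10, M+R=10
member 0 (0-1): L=2.5789, (cx,cy)=(0.2486,0.9686)
member 1 (0-2): L=1.4820, (cx,cy)=(1.0000,0.0000)
member 2 (1-2): L=2.6358, (cx,cy)=(0.3191,-0.9477)
member 3 (1-3): L=1.6870, (cx,cy)=(0.9994,-0.0338)
member 4 (2-3): L=2.5831, (cx,cy)=(0.3271,0.9450)
member 5 (2-4): L=1.5180, (cx,cy)=(1.0000,0.0000)
member 6 (3-4): L=2.5321, (cx,cy)=(0.2658,-0.9640)
solve A·x = −loads:
  F[0-1] = -1624.4496 N (compression)
  F[0-2] = -3191.3788 N (compression)
  F[1-2] = +1693.9359 N (tension)
  F[1-3] = -944.7878 N (compression)
  F[2-3] = +1406.6680 N (tension)
  F[2-4] = +436.1537 N (tension)
  F[3-4] = -1640.9723 N (compression)
  Rx@0 = +3595.1400 N
  Ry@0 = +1573.4718 N
  Ry@4 = +1581.9482 N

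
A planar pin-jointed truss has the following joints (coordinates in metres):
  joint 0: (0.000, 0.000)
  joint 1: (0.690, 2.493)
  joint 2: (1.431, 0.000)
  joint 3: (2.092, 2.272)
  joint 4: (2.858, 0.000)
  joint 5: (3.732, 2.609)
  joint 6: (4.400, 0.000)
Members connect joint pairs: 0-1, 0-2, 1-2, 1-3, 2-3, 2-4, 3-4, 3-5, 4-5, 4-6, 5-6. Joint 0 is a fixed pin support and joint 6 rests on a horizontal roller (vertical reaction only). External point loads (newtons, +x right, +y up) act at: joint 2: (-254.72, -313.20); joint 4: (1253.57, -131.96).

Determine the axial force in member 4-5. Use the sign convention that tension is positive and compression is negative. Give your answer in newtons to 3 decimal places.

223.622

N=7 nodes, M=11 members, R=3 reactions → 2N=14, M+R=14
member 0 (0-1): L=2.5867, (cx,cy)=(0.2667,0.9638)
member 1 (0-2): L=1.4310, (cx,cy)=(1.0000,0.0000)
member 2 (1-2): L=2.6008, (cx,cy)=(0.2849,-0.9586)
member 3 (1-3): L=1.4193, (cx,cy)=(0.9878,-0.1557)
member 4 (2-3): L=2.3662, (cx,cy)=(0.2794,0.9602)
member 5 (2-4): L=1.4270, (cx,cy)=(1.0000,0.0000)
member 6 (3-4): L=2.3977, (cx,cy)=(0.3195,-0.9476)
member 7 (3-5): L=1.6743, (cx,cy)=(0.9795,0.2013)
member 8 (4-5): L=2.7515, (cx,cy)=(0.3176,0.9482)
member 9 (4-6): L=1.5420, (cx,cy)=(1.0000,0.0000)
member 10 (5-6): L=2.6932, (cx,cy)=(0.2480,-0.9688)
solve A·x = −loads:
  F[0-1] = -267.2688 N (compression)
  F[0-2] = +1070.1430 N (tension)
  F[1-2] = +294.2322 N (tension)
  F[1-3] = -157.0390 N (compression)
  F[2-3] = +32.4548 N (tension)
  F[2-4] = +1399.6273 N (tension)
  F[3-4] = -84.5091 N (compression)
  F[3-5] = -121.5461 N (compression)
  F[4-5] = +223.6217 N (tension)
  F[4-6] = +48.0262 N (tension)
  F[5-6] = -193.6258 N (compression)
  Rx@0 = -998.8500 N
  Ry@0 = +257.5848 N
  Ry@6 = +187.5752 N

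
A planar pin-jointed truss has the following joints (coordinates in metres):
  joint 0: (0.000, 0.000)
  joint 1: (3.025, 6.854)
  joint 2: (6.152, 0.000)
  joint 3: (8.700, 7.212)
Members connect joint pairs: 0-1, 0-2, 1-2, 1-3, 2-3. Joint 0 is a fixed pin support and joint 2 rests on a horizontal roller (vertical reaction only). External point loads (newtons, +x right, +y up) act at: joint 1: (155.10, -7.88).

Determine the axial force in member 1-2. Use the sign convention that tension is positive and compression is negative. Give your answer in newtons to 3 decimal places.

N=4 nodes, M=5 members, R=3 reactions → 2N=8, M+R=8
member 0 (0-1): L=7.4919, (cx,cy)=(0.4038,0.9149)
member 1 (0-2): L=6.1520, (cx,cy)=(1.0000,0.0000)
member 2 (1-2): L=7.5336, (cx,cy)=(0.4151,-0.9098)
member 3 (1-3): L=5.6863, (cx,cy)=(0.9980,0.0630)
member 4 (2-3): L=7.6489, (cx,cy)=(0.3331,0.9429)
solve A·x = −loads:
  F[0-1] = +184.5015 N (tension)
  F[0-2] = +80.6035 N (tension)
  F[1-2] = -194.1914 N (compression)
  F[1-3] = +0.0000 N (tension)
  F[2-3] = +0.0000 N (tension)
  Rx@0 = -155.1000 N
  Ry@0 = -168.7930 N
  Ry@2 = +176.6730 N

-194.191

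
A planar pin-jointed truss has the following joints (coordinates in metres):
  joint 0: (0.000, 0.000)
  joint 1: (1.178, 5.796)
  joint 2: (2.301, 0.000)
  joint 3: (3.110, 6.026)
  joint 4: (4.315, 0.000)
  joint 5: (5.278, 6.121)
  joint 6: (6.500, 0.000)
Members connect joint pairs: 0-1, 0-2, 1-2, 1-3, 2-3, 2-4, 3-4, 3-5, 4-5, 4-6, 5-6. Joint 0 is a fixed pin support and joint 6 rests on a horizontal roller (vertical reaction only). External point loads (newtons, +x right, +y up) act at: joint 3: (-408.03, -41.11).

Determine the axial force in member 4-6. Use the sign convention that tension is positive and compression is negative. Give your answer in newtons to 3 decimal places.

N=7 nodes, M=11 members, R=3 reactions → 2N=14, M+R=14
member 0 (0-1): L=5.9145, (cx,cy)=(0.1992,0.9800)
member 1 (0-2): L=2.3010, (cx,cy)=(1.0000,0.0000)
member 2 (1-2): L=5.9038, (cx,cy)=(0.1902,-0.9817)
member 3 (1-3): L=1.9456, (cx,cy)=(0.9930,0.1182)
member 4 (2-3): L=6.0801, (cx,cy)=(0.1331,0.9911)
member 5 (2-4): L=2.0140, (cx,cy)=(1.0000,0.0000)
member 6 (3-4): L=6.1453, (cx,cy)=(0.1961,-0.9806)
member 7 (3-5): L=2.1701, (cx,cy)=(0.9990,0.0438)
member 8 (4-5): L=6.1963, (cx,cy)=(0.1554,0.9878)
member 9 (4-6): L=2.1850, (cx,cy)=(1.0000,0.0000)
member 10 (5-6): L=6.2418, (cx,cy)=(0.1958,-0.9806)
solve A·x = −loads:
  F[0-1] = -407.8878 N (compression)
  F[0-2] = -326.7903 N (compression)
  F[1-2] = +388.3406 N (tension)
  F[1-3] = -156.2038 N (compression)
  F[2-3] = -384.6707 N (compression)
  F[2-4] = -201.7380 N (compression)
  F[3-4] = +371.4652 N (tension)
  F[3-5] = +129.0230 N (tension)
  F[4-5] = -368.7343 N (compression)
  F[4-6] = -71.5922 N (compression)
  F[5-6] = +365.6822 N (tension)
  Rx@0 = +408.0300 N
  Ry@0 = +399.7156 N
  Ry@6 = -358.6056 N

-71.592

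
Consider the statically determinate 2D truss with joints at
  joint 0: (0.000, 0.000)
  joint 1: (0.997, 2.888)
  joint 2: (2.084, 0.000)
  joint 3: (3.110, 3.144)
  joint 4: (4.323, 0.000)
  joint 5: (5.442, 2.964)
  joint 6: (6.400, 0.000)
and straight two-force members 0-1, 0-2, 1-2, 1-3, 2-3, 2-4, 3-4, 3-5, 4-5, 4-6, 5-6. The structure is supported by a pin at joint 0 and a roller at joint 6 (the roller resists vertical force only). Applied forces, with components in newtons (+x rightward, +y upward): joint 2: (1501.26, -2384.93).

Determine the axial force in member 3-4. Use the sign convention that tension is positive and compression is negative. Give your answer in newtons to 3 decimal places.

N=7 nodes, M=11 members, R=3 reactions → 2N=14, M+R=14
member 0 (0-1): L=3.0553, (cx,cy)=(0.3263,0.9453)
member 1 (0-2): L=2.0840, (cx,cy)=(1.0000,0.0000)
member 2 (1-2): L=3.0858, (cx,cy)=(0.3523,-0.9359)
member 3 (1-3): L=2.1285, (cx,cy)=(0.9927,0.1203)
member 4 (2-3): L=3.3072, (cx,cy)=(0.3102,0.9507)
member 5 (2-4): L=2.2390, (cx,cy)=(1.0000,0.0000)
member 6 (3-4): L=3.3699, (cx,cy)=(0.3600,-0.9330)
member 7 (3-5): L=2.3389, (cx,cy)=(0.9970,-0.0770)
member 8 (4-5): L=3.1682, (cx,cy)=(0.3532,0.9355)
member 9 (4-6): L=2.0770, (cx,cy)=(1.0000,0.0000)
member 10 (5-6): L=3.1150, (cx,cy)=(0.3075,-0.9515)
solve A·x = −loads:
  F[0-1] = -1701.4793 N (compression)
  F[0-2] = +2056.4927 N (tension)
  F[1-2] = +1574.7999 N (tension)
  F[1-3] = -1118.0878 N (compression)
  F[2-3] = +958.3564 N (tension)
  F[2-4] = +812.6560 N (tension)
  F[3-4] = -788.6400 N (compression)
  F[3-5] = -530.3553 N (compression)
  F[4-5] = +786.4666 N (tension)
  F[4-6] = +251.0040 N (tension)
  F[5-6] = -816.1492 N (compression)
  Rx@0 = -1501.2600 N
  Ry@0 = +1608.3372 N
  Ry@6 = +776.5928 N

-788.640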